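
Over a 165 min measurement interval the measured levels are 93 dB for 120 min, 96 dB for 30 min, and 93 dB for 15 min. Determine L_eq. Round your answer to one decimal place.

Weight each interval's intensity by its duration and average over T = 165 min:
Σ tᵢ·10^(Lᵢ/10) = 120·10^(93/10) + 30·10^(96/10) + 15·10^(93/10) = 3.888e+11.
L_eq = 10·log₁₀(3.888e+11/165) = 93.72 dB.

93.7 dB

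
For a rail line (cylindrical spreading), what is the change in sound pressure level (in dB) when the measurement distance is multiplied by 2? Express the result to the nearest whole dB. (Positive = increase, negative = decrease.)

-3 dB

With cylindrical spreading the level changes by −10·log₁₀(r₂/r₁).
ΔL = −10·log₁₀(2) = -3.01 dB.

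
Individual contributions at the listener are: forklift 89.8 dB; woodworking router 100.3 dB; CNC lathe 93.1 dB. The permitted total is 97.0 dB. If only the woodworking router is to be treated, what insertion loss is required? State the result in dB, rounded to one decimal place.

7.3 dB

Everything except the woodworking router sums to 10^(89.8/10) + 10^(93.1/10) = 2.997e+09 in linear terms, 94.77 dB.
The limit corresponds to 10^(97.0/10) = 5.012e+09; subtracting the fixed part leaves 2.015e+09 for the woodworking router, i.e. 93.04 dB.
Required insertion loss = 100.3 − 93.04 = 7.26 dB.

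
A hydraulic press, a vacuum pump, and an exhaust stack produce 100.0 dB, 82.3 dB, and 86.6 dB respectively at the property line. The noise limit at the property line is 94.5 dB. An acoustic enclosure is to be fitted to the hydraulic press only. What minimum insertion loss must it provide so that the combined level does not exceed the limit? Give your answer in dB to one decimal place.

6.6 dB

The untreated sources together contribute 10^(82.3/10) + 10^(86.6/10) = 6.269e+08, i.e. 87.97 dB.
The limit corresponds to 10^(94.5/10) = 2.818e+09; subtracting the fixed part leaves 2.191e+09 for the hydraulic press, i.e. 93.41 dB.
Required insertion loss = 100.0 − 93.41 = 6.59 dB.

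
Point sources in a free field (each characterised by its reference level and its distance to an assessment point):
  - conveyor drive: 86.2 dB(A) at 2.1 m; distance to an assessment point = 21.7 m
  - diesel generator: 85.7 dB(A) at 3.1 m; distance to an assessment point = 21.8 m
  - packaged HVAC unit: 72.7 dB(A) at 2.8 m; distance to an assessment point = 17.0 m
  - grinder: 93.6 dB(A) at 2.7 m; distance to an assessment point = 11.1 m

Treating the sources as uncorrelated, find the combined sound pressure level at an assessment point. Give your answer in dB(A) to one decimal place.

81.7 dB(A)

Propagate each source to the receiver with L = L_ref − 20·log₁₀(r/r_ref), then add intensities.
conveyor drive: 86.2 − 20·log₁₀(21.7/2.1) = 86.2 − 20.28 = 65.92 dB(A).
diesel generator: 85.7 − 20·log₁₀(21.8/3.1) = 85.7 − 16.94 = 68.76 dB(A).
packaged HVAC unit: 72.7 − 20·log₁₀(17.0/2.8) = 72.7 − 15.67 = 57.03 dB(A).
grinder: 93.6 − 20·log₁₀(11.1/2.7) = 93.6 − 12.28 = 81.32 dB(A).
Σ 10^(L/10) = 1.475e+08 → L_total = 10·log₁₀(1.475e+08) = 81.69 dB(A).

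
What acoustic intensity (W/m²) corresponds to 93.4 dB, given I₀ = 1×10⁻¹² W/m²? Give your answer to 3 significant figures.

0.00219 W/m²

L = 10·log₁₀(I/I₀) ⇒ I = I₀·10^(L/10) = 10⁻¹² × 10^9.34.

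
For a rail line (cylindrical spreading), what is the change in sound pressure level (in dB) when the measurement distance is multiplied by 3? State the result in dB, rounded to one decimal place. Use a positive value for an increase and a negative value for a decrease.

Line-source spreading: ΔL = −10·log₁₀(r₂/r₁).
ΔL = −10·log₁₀(3) = -4.77 dB.

-4.8 dB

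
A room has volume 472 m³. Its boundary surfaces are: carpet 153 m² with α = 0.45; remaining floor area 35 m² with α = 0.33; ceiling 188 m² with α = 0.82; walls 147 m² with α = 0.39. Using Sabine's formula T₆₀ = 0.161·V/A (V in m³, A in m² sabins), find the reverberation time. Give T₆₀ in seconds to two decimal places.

Summing Sᵢαᵢ: 153·0.45 + 35·0.33 + 188·0.82 + 147·0.39 = 291.89 m².
T₆₀ = 0.161 × 472 / 291.89 = 0.260 s.

0.26 s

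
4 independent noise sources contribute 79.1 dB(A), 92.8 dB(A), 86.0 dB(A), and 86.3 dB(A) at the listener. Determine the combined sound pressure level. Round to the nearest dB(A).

Incoherent sources combine by intensity addition: L_total = 10·log₁₀(Σ 10^(L_i/10)).
Σ 10^(L/10) = 10^(79.1/10) + 10^(92.8/10) + 10^(86.0/10) + 10^(86.3/10) = 2.811e+09.
L_total = 10·log₁₀(2.811e+09) = 94.49 dB(A).

94 dB(A)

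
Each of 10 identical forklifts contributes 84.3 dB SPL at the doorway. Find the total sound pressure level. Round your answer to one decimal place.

94.3 dB SPL

N identical incoherent sources raise the level by 10·log₁₀ N.
L_total = 84.3 + 10·log₁₀(10) = 84.3 + 10.000 = 94.30 dB SPL.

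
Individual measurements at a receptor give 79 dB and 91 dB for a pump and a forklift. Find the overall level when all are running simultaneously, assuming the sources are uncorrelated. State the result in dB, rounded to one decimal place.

For uncorrelated sources the intensities add, so convert each level to linear form, sum, and take 10·log₁₀ of the total.
Σ 10^(L/10) = 10^(79/10) + 10^(91/10) = 1.338e+09.
L_total = 10·log₁₀(1.338e+09) = 91.27 dB.

91.3 dB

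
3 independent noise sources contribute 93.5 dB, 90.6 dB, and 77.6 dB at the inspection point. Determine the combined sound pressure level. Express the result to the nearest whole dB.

95 dB

For uncorrelated sources the intensities add, so convert each level to linear form, sum, and take 10·log₁₀ of the total.
Σ 10^(L/10) = 10^(93.5/10) + 10^(90.6/10) + 10^(77.6/10) = 3.444e+09.
L_total = 10·log₁₀(3.444e+09) = 95.37 dB.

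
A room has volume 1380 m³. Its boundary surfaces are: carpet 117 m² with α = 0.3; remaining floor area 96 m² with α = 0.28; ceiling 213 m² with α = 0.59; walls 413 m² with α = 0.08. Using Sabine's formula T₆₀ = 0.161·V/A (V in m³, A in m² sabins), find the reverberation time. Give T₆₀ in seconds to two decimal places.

A = Σ Sᵢαᵢ = 117·0.3 + 96·0.28 + 213·0.59 + 413·0.08 = 220.69 m².
T₆₀ = 0.161·V/A = 0.161·1380/220.69 = 1.007 s.

1.01 s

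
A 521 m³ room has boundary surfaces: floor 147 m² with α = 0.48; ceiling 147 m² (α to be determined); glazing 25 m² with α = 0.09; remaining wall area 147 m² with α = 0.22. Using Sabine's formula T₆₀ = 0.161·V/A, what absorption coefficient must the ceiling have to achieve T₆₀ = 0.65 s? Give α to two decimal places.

0.16

Required total absorption A = 0.161·521/0.65 = 129.05 m².
Absorption from the other surfaces = 147·0.48 + 25·0.09 + 147·0.22 = 105.15 m², so the ceiling must supply 23.90 m² over 147 m².
α = 23.90/147 = 0.163.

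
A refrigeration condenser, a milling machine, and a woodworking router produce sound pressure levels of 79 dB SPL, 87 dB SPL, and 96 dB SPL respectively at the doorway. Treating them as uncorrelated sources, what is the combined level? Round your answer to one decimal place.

For uncorrelated sources the intensities add, so convert each level to linear form, sum, and take 10·log₁₀ of the total.
Σ 10^(L/10) = 10^(79/10) + 10^(87/10) + 10^(96/10) = 4.562e+09.
L_total = 10·log₁₀(4.562e+09) = 96.59 dB SPL.

96.6 dB SPL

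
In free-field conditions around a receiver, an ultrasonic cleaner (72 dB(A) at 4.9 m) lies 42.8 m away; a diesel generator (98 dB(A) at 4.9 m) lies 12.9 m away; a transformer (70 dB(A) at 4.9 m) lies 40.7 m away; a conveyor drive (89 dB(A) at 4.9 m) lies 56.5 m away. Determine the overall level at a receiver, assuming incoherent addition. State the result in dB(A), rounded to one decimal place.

Propagate each source to the receiver with L = L_ref − 20·log₁₀(r/r_ref), then add intensities.
ultrasonic cleaner: 72 − 20·log₁₀(42.8/4.9) = 72 − 18.82 = 53.18 dB(A).
diesel generator: 98 − 20·log₁₀(12.9/4.9) = 98 − 8.41 = 89.59 dB(A).
transformer: 70 − 20·log₁₀(40.7/4.9) = 70 − 18.39 = 51.61 dB(A).
conveyor drive: 89 − 20·log₁₀(56.5/4.9) = 89 − 21.24 = 67.76 dB(A).
Σ 10^(L/10) = 9.167e+08 → L_total = 10·log₁₀(9.167e+08) = 89.62 dB(A).

89.6 dB(A)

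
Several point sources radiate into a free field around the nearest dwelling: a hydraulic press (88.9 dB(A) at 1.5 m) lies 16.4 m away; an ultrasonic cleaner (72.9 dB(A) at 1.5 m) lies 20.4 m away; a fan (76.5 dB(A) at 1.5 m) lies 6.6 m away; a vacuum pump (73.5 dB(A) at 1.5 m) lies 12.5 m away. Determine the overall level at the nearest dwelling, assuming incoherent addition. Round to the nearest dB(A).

Apply inverse-square spreading to bring every level to the receiver, then sum 10^(L/10).
hydraulic press: 88.9 − 20·log₁₀(16.4/1.5) = 88.9 − 20.78 = 68.12 dB(A).
ultrasonic cleaner: 72.9 − 20·log₁₀(20.4/1.5) = 72.9 − 22.67 = 50.23 dB(A).
fan: 76.5 − 20·log₁₀(6.6/1.5) = 76.5 − 12.87 = 63.63 dB(A).
vacuum pump: 73.5 − 20·log₁₀(12.5/1.5) = 73.5 − 18.42 = 55.08 dB(A).
Σ 10^(L/10) = 9.229e+06 → L_total = 10·log₁₀(9.229e+06) = 69.65 dB(A).

70 dB(A)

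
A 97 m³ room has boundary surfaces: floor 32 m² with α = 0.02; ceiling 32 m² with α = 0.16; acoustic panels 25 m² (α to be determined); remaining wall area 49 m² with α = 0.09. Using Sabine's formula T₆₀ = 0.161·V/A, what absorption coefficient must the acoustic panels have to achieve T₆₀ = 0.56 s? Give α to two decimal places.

0.71

Required total absorption A = 0.161·97/0.56 = 27.89 m².
Absorption from the other surfaces = 32·0.02 + 32·0.16 + 49·0.09 = 10.17 m², so the acoustic panels must supply 17.72 m² over 25 m².
α = 17.72/25 = 0.709.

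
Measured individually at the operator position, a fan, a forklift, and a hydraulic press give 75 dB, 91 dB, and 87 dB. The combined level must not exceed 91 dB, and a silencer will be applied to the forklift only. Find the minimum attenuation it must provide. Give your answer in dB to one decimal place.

Everything except the forklift sums to 10^(75/10) + 10^(87/10) = 5.328e+08 in linear terms, 87.27 dB.
The limit corresponds to 10^(91/10) = 1.259e+09; subtracting the fixed part leaves 7.261e+08 for the forklift, i.e. 88.61 dB.
So the forklift must be reduced from 91 to 88.61 dB: IL = 2.39 dB.

2.4 dB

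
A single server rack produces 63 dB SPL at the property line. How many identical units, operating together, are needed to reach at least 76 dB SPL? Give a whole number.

20

The shortfall is 76 − 63 = 13.0 dB, and N units add 10·log₁₀ N, so need 10·log₁₀ N ≥ 13.0.
N ≥ 10^(13.0/10) = 19.953, so N = 20.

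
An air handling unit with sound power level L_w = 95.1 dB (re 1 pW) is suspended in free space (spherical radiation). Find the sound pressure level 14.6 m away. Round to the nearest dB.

The power spreads over a sphere of area 4π·r², so L_p = L_w − 10·log₁₀(4π·r²).
4π·r² = 2679 m², 10·log₁₀ of that is 34.279 dB.
L_p = 95.1 − 34.279 = 60.82 dB.

61 dB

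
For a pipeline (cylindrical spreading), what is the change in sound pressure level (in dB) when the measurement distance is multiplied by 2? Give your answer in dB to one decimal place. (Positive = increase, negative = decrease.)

With cylindrical spreading the level changes by −10·log₁₀(r₂/r₁).
ΔL = −10·log₁₀(2) = -3.01 dB.

-3.0 dB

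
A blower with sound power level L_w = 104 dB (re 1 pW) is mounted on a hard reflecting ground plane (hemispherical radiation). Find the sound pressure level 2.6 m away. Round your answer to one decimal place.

87.7 dB

Free-field hemispherical radiation: L_p = L_w − 10·log₁₀(2π·r²), r = 2.6 m.
2π·r² = 42.47 m², 10·log₁₀ of that is 16.281 dB.
L_p = 104 − 16.281 = 87.72 dB.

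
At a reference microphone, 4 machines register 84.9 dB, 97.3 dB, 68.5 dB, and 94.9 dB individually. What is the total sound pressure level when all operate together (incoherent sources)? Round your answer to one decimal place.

Incoherent sources combine by intensity addition: L_total = 10·log₁₀(Σ 10^(L_i/10)).
Σ 10^(L/10) = 10^(84.9/10) + 10^(97.3/10) + 10^(68.5/10) + 10^(94.9/10) = 8.777e+09.
L_total = 10·log₁₀(8.777e+09) = 99.43 dB.

99.4 dB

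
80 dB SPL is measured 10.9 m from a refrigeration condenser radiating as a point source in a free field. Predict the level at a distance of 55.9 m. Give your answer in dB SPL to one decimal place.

65.8 dB SPL

Point-source attenuation: ΔL = 20·log₁₀(r₂/r₁) = 20·log₁₀(55.9/10.9) = 14.200 dB.
L₂ = 80 − 20·log₁₀(55.9/10.9) = 80 − 14.200 = 65.80 dB SPL.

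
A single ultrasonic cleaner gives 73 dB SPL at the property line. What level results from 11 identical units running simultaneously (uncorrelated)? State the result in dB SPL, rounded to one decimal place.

L_total = L₁ + 10·log₁₀ N for N identical incoherent sources.
L_total = 73 + 10·log₁₀(11) = 73 + 10.414 = 83.41 dB SPL.

83.4 dB SPL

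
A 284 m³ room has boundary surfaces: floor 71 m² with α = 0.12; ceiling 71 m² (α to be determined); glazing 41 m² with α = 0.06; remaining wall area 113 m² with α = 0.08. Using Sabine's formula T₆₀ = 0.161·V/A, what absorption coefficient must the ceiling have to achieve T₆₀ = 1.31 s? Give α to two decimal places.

A = 0.161·V/T₆₀ = 0.161·284/1.31 = 34.90 m² sabins.
Absorption from the other surfaces = 71·0.12 + 41·0.06 + 113·0.08 = 20.02 m², so the ceiling must supply 14.88 m² over 71 m².
α = 14.88/71 = 0.210.

0.21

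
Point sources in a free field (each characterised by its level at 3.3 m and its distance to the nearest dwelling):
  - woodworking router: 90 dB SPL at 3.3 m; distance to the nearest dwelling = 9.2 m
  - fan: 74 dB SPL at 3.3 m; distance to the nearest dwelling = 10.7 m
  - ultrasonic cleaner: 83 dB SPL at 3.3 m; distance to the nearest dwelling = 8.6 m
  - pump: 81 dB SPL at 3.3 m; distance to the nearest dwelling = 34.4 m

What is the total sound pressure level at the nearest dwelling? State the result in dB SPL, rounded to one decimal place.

Propagate each source to the receiver with L = L_ref − 20·log₁₀(r/r_ref), then add intensities.
woodworking router: 90 − 20·log₁₀(9.2/3.3) = 90 − 8.91 = 81.09 dB SPL.
fan: 74 − 20·log₁₀(10.7/3.3) = 74 − 10.22 = 63.78 dB SPL.
ultrasonic cleaner: 83 − 20·log₁₀(8.6/3.3) = 83 − 8.32 = 74.68 dB SPL.
pump: 81 − 20·log₁₀(34.4/3.3) = 81 − 20.36 = 60.64 dB SPL.
Σ 10^(L/10) = 1.616e+08 → L_total = 10·log₁₀(1.616e+08) = 82.08 dB SPL.

82.1 dB SPL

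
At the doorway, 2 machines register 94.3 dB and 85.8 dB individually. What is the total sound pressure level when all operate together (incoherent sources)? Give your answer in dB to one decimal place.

For uncorrelated sources the intensities add, so convert each level to linear form, sum, and take 10·log₁₀ of the total.
Σ 10^(L/10) = 10^(94.3/10) + 10^(85.8/10) = 3.072e+09.
L_total = 10·log₁₀(3.072e+09) = 94.87 dB.

94.9 dB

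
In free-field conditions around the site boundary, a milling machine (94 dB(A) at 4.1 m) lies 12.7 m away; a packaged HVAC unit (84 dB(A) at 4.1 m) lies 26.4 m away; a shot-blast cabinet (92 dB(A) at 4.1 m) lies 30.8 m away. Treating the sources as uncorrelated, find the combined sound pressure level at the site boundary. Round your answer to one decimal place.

First find each source's level at the receiver (point-source: −20·log₁₀(r/r_ref)), then combine on an intensity basis.
milling machine: 94 − 20·log₁₀(12.7/4.1) = 94 − 9.82 = 84.18 dB(A).
packaged HVAC unit: 84 − 20·log₁₀(26.4/4.1) = 84 − 16.18 = 67.82 dB(A).
shot-blast cabinet: 92 − 20·log₁₀(30.8/4.1) = 92 − 17.52 = 74.48 dB(A).
Σ 10^(L/10) = 2.959e+08 → L_total = 10·log₁₀(2.959e+08) = 84.71 dB(A).

84.7 dB(A)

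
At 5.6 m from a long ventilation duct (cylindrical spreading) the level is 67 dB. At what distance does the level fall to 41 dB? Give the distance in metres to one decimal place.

For a line source L₁ − L₂ = 10·log₁₀(r₂/r₁), so r₂ = r₁·10^((L₁−L₂)/10).
r₂ = 5.6·10^((67−41)/10) = 5.6·10^(26.0/10) = 2229.40 m.

2229.4 m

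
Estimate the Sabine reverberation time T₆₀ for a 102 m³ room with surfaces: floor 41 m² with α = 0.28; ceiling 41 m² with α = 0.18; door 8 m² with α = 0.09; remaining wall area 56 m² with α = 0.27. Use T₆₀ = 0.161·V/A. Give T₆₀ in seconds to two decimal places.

Total absorption A = 41·0.28 + 41·0.18 + 8·0.09 + 56·0.27 = 34.70 m² sabins.
T₆₀ = 0.161·V/A = 0.161·102/34.70 = 0.473 s.

0.47 s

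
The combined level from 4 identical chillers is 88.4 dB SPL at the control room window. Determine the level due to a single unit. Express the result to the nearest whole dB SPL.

4 equal contributions raise the level by 10·log₁₀ 4 = 6.021 dB, so each unit alone gives 88.4 − 6.021.

82 dB SPL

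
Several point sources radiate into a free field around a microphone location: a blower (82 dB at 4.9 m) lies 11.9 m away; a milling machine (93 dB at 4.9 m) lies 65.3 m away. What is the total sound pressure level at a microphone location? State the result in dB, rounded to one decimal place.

75.8 dB

First find each source's level at the receiver (point-source: −20·log₁₀(r/r_ref)), then combine on an intensity basis.
blower: 82 − 20·log₁₀(11.9/4.9) = 82 − 7.71 = 74.29 dB.
milling machine: 93 − 20·log₁₀(65.3/4.9) = 93 − 22.49 = 70.51 dB.
Σ 10^(L/10) = 3.811e+07 → L_total = 10·log₁₀(3.811e+07) = 75.81 dB.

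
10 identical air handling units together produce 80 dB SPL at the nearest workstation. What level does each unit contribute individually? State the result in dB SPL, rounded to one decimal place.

10 equal contributions raise the level by 10·log₁₀ 10 = 10.000 dB, so each unit alone gives 80 − 10.000.

70.0 dB SPL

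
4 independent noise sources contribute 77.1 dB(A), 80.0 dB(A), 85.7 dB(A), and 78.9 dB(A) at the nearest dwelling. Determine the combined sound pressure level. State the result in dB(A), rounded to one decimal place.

Incoherent sources combine by intensity addition: L_total = 10·log₁₀(Σ 10^(L_i/10)).
Σ 10^(L/10) = 10^(77.1/10) + 10^(80.0/10) + 10^(85.7/10) + 10^(78.9/10) = 6.004e+08.
L_total = 10·log₁₀(6.004e+08) = 87.78 dB(A).

87.8 dB(A)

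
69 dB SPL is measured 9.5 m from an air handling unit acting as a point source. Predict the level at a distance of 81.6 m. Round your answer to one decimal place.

50.3 dB SPL

Point-source attenuation: ΔL = 20·log₁₀(r₂/r₁) = 20·log₁₀(81.6/9.5) = 18.679 dB.
L₂ = 69 − 20·log₁₀(81.6/9.5) = 69 − 18.679 = 50.32 dB SPL.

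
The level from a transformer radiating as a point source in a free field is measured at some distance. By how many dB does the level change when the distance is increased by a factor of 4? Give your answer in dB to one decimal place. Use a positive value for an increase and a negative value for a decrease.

With spherical spreading the level changes by −20·log₁₀(r₂/r₁).
ΔL = −20·log₁₀(4) = -12.04 dB.

-12.0 dB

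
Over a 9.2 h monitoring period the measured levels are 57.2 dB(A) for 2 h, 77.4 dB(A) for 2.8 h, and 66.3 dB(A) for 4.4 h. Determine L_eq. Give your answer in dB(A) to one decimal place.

Weight each interval's intensity by its duration and average over T = 9.2 h:
Σ tᵢ·10^(Lᵢ/10) = 2·10^(57.2/10) + 2.8·10^(77.4/10) + 4.4·10^(66.3/10) = 1.737e+08.
L_eq = 10·log₁₀(1.737e+08/9.2) = 72.76 dB(A).

72.8 dB(A)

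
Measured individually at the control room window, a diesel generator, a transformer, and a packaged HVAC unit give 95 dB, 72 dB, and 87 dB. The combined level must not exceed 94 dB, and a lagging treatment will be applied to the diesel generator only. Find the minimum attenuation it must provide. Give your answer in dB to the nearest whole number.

Everything except the diesel generator sums to 10^(72/10) + 10^(87/10) = 5.170e+08 in linear terms, 87.14 dB.
To meet 94 dB overall, the treated diesel generator may contribute at most 10^(94/10) − 5.170e+08 = 1.995e+09, i.e. 93.00 dB.
Required insertion loss = 95 − 93.00 = 2.00 dB.

2 dB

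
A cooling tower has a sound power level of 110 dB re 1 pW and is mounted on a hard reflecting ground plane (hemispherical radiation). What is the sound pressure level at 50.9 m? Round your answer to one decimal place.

The power spreads over a hemisphere of area 2π·r², so L_p = L_w − 10·log₁₀(2π·r²).
2π·r² = 1.628e+04 m², 10·log₁₀ of that is 42.116 dB.
L_p = 110 − 42.116 = 67.88 dB.

67.9 dB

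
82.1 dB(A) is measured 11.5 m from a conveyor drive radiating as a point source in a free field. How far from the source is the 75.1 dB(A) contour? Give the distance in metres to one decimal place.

Point-source spreading drops the level by 20·log₁₀(r₂/r₁); inverting, r₂/r₁ = 10^(ΔL/20).
r₂ = 11.5·10^((82.1−75.1)/20) = 11.5·10^(7.0/20) = 25.75 m.

25.7 m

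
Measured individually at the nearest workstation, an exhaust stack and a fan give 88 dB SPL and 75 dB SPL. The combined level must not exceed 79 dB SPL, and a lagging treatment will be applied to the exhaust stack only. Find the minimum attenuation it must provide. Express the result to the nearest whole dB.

11 dB

Everything except the exhaust stack sums to 10^(75/10) = 3.162e+07 in linear terms, 75.00 dB SPL.
The limit corresponds to 10^(79/10) = 7.943e+07; subtracting the fixed part leaves 4.781e+07 for the exhaust stack, i.e. 76.80 dB SPL.
Required insertion loss = 88 − 76.80 = 11.20 dB.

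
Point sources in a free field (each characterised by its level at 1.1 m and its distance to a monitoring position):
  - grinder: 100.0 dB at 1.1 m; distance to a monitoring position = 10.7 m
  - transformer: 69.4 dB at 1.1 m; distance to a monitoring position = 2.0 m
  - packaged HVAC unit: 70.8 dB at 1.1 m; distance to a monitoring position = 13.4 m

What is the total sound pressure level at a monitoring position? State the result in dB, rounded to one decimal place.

Apply inverse-square spreading to bring every level to the receiver, then sum 10^(L/10).
grinder: 100.0 − 20·log₁₀(10.7/1.1) = 100.0 − 19.76 = 80.24 dB.
transformer: 69.4 − 20·log₁₀(2.0/1.1) = 69.4 − 5.19 = 64.21 dB.
packaged HVAC unit: 70.8 − 20·log₁₀(13.4/1.1) = 70.8 − 21.71 = 49.09 dB.
Σ 10^(L/10) = 1.084e+08 → L_total = 10·log₁₀(1.084e+08) = 80.35 dB.

80.4 dB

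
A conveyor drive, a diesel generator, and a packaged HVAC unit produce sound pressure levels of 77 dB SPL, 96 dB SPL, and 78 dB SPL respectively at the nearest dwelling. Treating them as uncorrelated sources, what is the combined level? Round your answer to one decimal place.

Incoherent sources combine by intensity addition: L_total = 10·log₁₀(Σ 10^(L_i/10)).
Σ 10^(L/10) = 10^(77/10) + 10^(96/10) + 10^(78/10) = 4.094e+09.
L_total = 10·log₁₀(4.094e+09) = 96.12 dB SPL.

96.1 dB SPL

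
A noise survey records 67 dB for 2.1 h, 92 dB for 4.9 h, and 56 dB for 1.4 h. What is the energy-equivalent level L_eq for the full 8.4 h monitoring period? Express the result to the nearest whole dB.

90 dB

Weight each interval's intensity by its duration and average over T = 8.4 h:
Σ tᵢ·10^(Lᵢ/10) = 2.1·10^(67/10) + 4.9·10^(92/10) + 1.4·10^(56/10) = 7.777e+09.
L_eq = 10·log₁₀(7.777e+09/8.4) = 89.67 dB.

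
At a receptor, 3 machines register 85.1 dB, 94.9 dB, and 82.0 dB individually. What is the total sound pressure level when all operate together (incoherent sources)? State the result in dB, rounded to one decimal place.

95.5 dB

Incoherent sources combine by intensity addition: L_total = 10·log₁₀(Σ 10^(L_i/10)).
Σ 10^(L/10) = 10^(85.1/10) + 10^(94.9/10) + 10^(82.0/10) = 3.572e+09.
L_total = 10·log₁₀(3.572e+09) = 95.53 dB.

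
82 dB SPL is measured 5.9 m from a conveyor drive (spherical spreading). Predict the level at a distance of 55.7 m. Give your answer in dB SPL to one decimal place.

For a point source, L₂ = L₁ − 20·log₁₀(r₂/r₁).
L₂ = 82 − 20·log₁₀(55.7/5.9) = 82 − 19.500 = 62.50 dB SPL.

62.5 dB SPL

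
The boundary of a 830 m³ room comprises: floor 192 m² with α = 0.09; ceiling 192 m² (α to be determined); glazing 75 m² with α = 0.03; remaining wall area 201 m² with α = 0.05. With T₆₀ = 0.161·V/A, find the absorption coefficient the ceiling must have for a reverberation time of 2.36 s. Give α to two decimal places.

0.14

Required total absorption A = 0.161·830/2.36 = 56.62 m².
Absorption from the other surfaces = 192·0.09 + 75·0.03 + 201·0.05 = 29.58 m², so the ceiling must supply 27.04 m² over 192 m².
α = 27.04/192 = 0.141.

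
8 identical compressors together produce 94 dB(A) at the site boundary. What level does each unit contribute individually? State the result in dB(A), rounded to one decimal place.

85.0 dB(A)

Dividing the total intensity by 8 lowers the level by 10·log₁₀ 8 = 9.031 dB: L₁ = 94 − 9.031.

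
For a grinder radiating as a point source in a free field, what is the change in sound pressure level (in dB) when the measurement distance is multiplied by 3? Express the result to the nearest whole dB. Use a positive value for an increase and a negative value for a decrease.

Point-source spreading: ΔL = −20·log₁₀(r₂/r₁).
ΔL = −20·log₁₀(3) = -9.54 dB.

-10 dB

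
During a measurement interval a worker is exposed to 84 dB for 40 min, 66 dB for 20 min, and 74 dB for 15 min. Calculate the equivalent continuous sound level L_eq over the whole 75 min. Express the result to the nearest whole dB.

L_eq = 10·log₁₀[(1/T)·Σ tᵢ·10^(Lᵢ/10)] with T = 75 min.
Σ tᵢ·10^(Lᵢ/10) = 40·10^(84/10) + 20·10^(66/10) + 15·10^(74/10) = 1.050e+10.
L_eq = 10·log₁₀(1.050e+10/75) = 81.46 dB.

81 dB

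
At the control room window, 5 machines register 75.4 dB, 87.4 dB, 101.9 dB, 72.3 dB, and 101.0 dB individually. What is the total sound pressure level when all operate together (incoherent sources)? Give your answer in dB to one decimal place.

Incoherent sources combine by intensity addition: L_total = 10·log₁₀(Σ 10^(L_i/10)).
Σ 10^(L/10) = 10^(75.4/10) + 10^(87.4/10) + 10^(101.9/10) + 10^(72.3/10) + 10^(101.0/10) = 2.868e+10.
L_total = 10·log₁₀(2.868e+10) = 104.58 dB.

104.6 dB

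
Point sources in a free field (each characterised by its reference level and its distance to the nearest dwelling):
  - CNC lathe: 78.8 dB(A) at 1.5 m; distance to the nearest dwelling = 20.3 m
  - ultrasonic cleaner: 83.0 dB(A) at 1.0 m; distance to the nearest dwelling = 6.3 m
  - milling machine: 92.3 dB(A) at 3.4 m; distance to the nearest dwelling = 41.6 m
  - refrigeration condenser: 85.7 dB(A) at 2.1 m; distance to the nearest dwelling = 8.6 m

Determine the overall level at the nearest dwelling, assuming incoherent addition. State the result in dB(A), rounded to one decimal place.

75.9 dB(A)

Propagate each source to the receiver with L = L_ref − 20·log₁₀(r/r_ref), then add intensities.
CNC lathe: 78.8 − 20·log₁₀(20.3/1.5) = 78.8 − 22.63 = 56.17 dB(A).
ultrasonic cleaner: 83.0 − 20·log₁₀(6.3/1.0) = 83.0 − 15.99 = 67.01 dB(A).
milling machine: 92.3 − 20·log₁₀(41.6/3.4) = 92.3 − 21.75 = 70.55 dB(A).
refrigeration condenser: 85.7 − 20·log₁₀(8.6/2.1) = 85.7 − 12.25 = 73.45 dB(A).
Σ 10^(L/10) = 3.894e+07 → L_total = 10·log₁₀(3.894e+07) = 75.90 dB(A).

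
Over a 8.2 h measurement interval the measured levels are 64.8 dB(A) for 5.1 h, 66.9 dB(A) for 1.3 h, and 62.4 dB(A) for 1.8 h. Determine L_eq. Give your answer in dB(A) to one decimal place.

L_eq = 10·log₁₀[(1/T)·Σ tᵢ·10^(Lᵢ/10)] with T = 8.2 h.
Σ tᵢ·10^(Lᵢ/10) = 5.1·10^(64.8/10) + 1.3·10^(66.9/10) + 1.8·10^(62.4/10) = 2.490e+07.
L_eq = 10·log₁₀(2.490e+07/8.2) = 64.82 dB(A).

64.8 dB(A)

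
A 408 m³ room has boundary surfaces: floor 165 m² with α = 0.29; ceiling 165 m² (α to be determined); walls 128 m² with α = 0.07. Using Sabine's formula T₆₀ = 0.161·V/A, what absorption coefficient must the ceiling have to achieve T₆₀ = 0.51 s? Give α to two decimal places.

0.44

A = 0.161·V/T₆₀ = 0.161·408/0.51 = 128.80 m² sabins.
Absorption from the other surfaces = 165·0.29 + 128·0.07 = 56.81 m², so the ceiling must supply 71.99 m² over 165 m².
α = 71.99/165 = 0.436.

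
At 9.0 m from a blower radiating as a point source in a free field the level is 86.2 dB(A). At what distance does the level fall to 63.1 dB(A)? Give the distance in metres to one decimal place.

Point-source spreading drops the level by 20·log₁₀(r₂/r₁); inverting, r₂/r₁ = 10^(ΔL/20).
r₂ = 9.0·10^((86.2−63.1)/20) = 9.0·10^(23.1/20) = 128.60 m.

128.6 m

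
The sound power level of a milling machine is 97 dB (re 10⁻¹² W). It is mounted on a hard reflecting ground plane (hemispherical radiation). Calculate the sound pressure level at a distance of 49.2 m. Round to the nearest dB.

55 dB

The power spreads over a hemisphere of area 2π·r², so L_p = L_w − 10·log₁₀(2π·r²).
2π·r² = 1.521e+04 m², 10·log₁₀ of that is 41.821 dB.
L_p = 97 − 41.821 = 55.18 dB.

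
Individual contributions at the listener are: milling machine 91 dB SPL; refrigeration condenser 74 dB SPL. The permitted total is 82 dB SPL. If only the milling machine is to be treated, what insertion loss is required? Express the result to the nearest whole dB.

Everything except the milling machine sums to 10^(74/10) = 2.512e+07 in linear terms, 74.00 dB SPL.
The limit corresponds to 10^(82/10) = 1.585e+08; subtracting the fixed part leaves 1.334e+08 for the milling machine, i.e. 81.25 dB SPL.
Required insertion loss = 91 − 81.25 = 9.75 dB.

10 dB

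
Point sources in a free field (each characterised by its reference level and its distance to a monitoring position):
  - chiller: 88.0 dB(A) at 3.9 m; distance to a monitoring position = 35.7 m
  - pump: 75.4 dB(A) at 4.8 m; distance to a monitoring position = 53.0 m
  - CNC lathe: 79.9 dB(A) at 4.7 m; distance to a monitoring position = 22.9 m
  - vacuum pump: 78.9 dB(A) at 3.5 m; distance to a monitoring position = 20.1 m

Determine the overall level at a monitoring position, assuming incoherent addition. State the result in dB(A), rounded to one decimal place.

71.5 dB(A)

Propagate each source to the receiver with L = L_ref − 20·log₁₀(r/r_ref), then add intensities.
chiller: 88.0 − 20·log₁₀(35.7/3.9) = 88.0 − 19.23 = 68.77 dB(A).
pump: 75.4 − 20·log₁₀(53.0/4.8) = 75.4 − 20.86 = 54.54 dB(A).
CNC lathe: 79.9 − 20·log₁₀(22.9/4.7) = 79.9 − 13.75 = 66.15 dB(A).
vacuum pump: 78.9 − 20·log₁₀(20.1/3.5) = 78.9 − 15.18 = 63.72 dB(A).
Σ 10^(L/10) = 1.428e+07 → L_total = 10·log₁₀(1.428e+07) = 71.55 dB(A).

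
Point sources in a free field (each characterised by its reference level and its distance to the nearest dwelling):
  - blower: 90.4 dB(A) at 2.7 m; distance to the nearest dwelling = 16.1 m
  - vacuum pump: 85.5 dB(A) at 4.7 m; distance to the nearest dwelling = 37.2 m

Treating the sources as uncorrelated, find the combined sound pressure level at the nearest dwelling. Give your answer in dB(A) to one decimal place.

First find each source's level at the receiver (point-source: −20·log₁₀(r/r_ref)), then combine on an intensity basis.
blower: 90.4 − 20·log₁₀(16.1/2.7) = 90.4 − 15.51 = 74.89 dB(A).
vacuum pump: 85.5 − 20·log₁₀(37.2/4.7) = 85.5 − 17.97 = 67.53 dB(A).
Σ 10^(L/10) = 3.650e+07 → L_total = 10·log₁₀(3.650e+07) = 75.62 dB(A).

75.6 dB(A)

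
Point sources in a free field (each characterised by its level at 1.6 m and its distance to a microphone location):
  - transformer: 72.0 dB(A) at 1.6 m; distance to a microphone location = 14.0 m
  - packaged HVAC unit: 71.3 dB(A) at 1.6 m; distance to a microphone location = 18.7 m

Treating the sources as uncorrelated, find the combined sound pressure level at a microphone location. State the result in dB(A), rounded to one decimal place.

Propagate each source to the receiver with L = L_ref − 20·log₁₀(r/r_ref), then add intensities.
transformer: 72.0 − 20·log₁₀(14.0/1.6) = 72.0 − 18.84 = 53.16 dB(A).
packaged HVAC unit: 71.3 − 20·log₁₀(18.7/1.6) = 71.3 − 21.35 = 49.95 dB(A).
Σ 10^(L/10) = 3.058e+05 → L_total = 10·log₁₀(3.058e+05) = 54.85 dB(A).

54.9 dB(A)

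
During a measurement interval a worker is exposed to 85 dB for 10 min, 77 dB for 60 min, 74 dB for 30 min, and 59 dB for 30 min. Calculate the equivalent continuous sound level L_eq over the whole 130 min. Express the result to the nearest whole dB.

77 dB

L_eq = 10·log₁₀[(1/T)·Σ tᵢ·10^(Lᵢ/10)] with T = 130 min.
Σ tᵢ·10^(Lᵢ/10) = 10·10^(85/10) + 60·10^(77/10) + 30·10^(74/10) + 30·10^(59/10) = 6.947e+09.
L_eq = 10·log₁₀(6.947e+09/130) = 77.28 dB.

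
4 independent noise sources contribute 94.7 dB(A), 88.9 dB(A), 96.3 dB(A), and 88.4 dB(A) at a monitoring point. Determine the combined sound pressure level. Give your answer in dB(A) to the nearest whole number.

Incoherent sources combine by intensity addition: L_total = 10·log₁₀(Σ 10^(L_i/10)).
Σ 10^(L/10) = 10^(94.7/10) + 10^(88.9/10) + 10^(96.3/10) + 10^(88.4/10) = 8.685e+09.
L_total = 10·log₁₀(8.685e+09) = 99.39 dB(A).

99 dB(A)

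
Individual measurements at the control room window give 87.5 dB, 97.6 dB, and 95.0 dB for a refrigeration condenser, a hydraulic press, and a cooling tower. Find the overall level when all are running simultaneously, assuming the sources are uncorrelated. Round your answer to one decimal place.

For uncorrelated sources the intensities add, so convert each level to linear form, sum, and take 10·log₁₀ of the total.
Σ 10^(L/10) = 10^(87.5/10) + 10^(97.6/10) + 10^(95.0/10) = 9.479e+09.
L_total = 10·log₁₀(9.479e+09) = 99.77 dB.

99.8 dB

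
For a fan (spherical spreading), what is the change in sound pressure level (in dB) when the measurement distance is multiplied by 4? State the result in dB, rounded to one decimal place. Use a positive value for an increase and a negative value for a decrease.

With spherical spreading the level changes by −20·log₁₀(r₂/r₁).
ΔL = −20·log₁₀(4) = -12.04 dB.

-12.0 dB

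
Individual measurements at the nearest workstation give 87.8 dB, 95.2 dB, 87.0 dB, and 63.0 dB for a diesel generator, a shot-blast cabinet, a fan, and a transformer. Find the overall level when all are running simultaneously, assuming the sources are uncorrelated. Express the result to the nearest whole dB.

For uncorrelated sources the intensities add, so convert each level to linear form, sum, and take 10·log₁₀ of the total.
Σ 10^(L/10) = 10^(87.8/10) + 10^(95.2/10) + 10^(87.0/10) + 10^(63.0/10) = 4.417e+09.
L_total = 10·log₁₀(4.417e+09) = 96.45 dB.

96 dB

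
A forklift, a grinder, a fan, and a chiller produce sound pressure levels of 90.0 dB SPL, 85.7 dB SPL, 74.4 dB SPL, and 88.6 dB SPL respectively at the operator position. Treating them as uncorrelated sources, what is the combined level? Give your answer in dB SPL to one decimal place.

For uncorrelated sources the intensities add, so convert each level to linear form, sum, and take 10·log₁₀ of the total.
Σ 10^(L/10) = 10^(90.0/10) + 10^(85.7/10) + 10^(74.4/10) + 10^(88.6/10) = 2.124e+09.
L_total = 10·log₁₀(2.124e+09) = 93.27 dB SPL.

93.3 dB SPL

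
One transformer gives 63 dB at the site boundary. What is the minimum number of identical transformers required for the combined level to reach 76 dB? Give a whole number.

N identical sources give L₁ + 10·log₁₀ N, so require 10·log₁₀ N ≥ 76 − 63 = 13.0 dB.
N ≥ 10^(13.0/10) = 19.953, so N = 20.

20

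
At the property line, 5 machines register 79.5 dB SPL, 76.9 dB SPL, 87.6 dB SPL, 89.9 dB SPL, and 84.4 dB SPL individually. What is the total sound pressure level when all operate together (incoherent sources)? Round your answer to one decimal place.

92.9 dB SPL

For uncorrelated sources the intensities add, so convert each level to linear form, sum, and take 10·log₁₀ of the total.
Σ 10^(L/10) = 10^(79.5/10) + 10^(76.9/10) + 10^(87.6/10) + 10^(89.9/10) + 10^(84.4/10) = 1.966e+09.
L_total = 10·log₁₀(1.966e+09) = 92.94 dB SPL.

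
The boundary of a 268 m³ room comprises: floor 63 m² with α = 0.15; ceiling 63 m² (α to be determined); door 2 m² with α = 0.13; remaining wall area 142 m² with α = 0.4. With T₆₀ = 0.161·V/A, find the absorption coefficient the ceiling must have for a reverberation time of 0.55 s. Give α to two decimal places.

0.19

Required total absorption A = 0.161·268/0.55 = 78.45 m².
Absorption from the other surfaces = 63·0.15 + 2·0.13 + 142·0.4 = 66.51 m², so the ceiling must supply 11.94 m² over 63 m².
α = 11.94/63 = 0.190.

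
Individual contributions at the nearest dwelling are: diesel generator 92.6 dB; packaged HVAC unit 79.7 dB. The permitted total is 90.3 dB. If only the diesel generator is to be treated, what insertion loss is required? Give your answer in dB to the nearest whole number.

Fixed contribution from the other source: Σ 10^(L/10) = 10^(79.7/10) = 9.333e+07 (79.70 dB).
To meet 90.3 dB overall, the treated diesel generator may contribute at most 10^(90.3/10) − 9.333e+07 = 9.782e+08, i.e. 89.90 dB.
So the diesel generator must be reduced from 92.6 to 89.90 dB: IL = 2.70 dB.

3 dB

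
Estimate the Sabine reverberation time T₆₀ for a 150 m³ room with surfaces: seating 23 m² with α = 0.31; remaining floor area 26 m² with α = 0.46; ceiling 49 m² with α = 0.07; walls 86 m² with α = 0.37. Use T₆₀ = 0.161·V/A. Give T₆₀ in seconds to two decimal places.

0.44 s

Total absorption A = 23·0.31 + 26·0.46 + 49·0.07 + 86·0.37 = 54.34 m² sabins.
T₆₀ = 0.161 × 150 / 54.34 = 0.444 s.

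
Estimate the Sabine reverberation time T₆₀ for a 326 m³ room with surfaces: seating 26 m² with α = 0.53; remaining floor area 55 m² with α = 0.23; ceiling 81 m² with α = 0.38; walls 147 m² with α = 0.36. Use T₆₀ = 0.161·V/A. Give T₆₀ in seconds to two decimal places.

Summing Sᵢαᵢ: 26·0.53 + 55·0.23 + 81·0.38 + 147·0.36 = 110.13 m².
T₆₀ = 0.161·V/A = 0.161·326/110.13 = 0.477 s.

0.48 s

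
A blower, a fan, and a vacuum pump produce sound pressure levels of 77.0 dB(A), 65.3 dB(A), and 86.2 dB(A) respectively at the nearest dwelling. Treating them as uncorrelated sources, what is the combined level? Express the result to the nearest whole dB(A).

87 dB(A)

For uncorrelated sources the intensities add, so convert each level to linear form, sum, and take 10·log₁₀ of the total.
Σ 10^(L/10) = 10^(77.0/10) + 10^(65.3/10) + 10^(86.2/10) = 4.704e+08.
L_total = 10·log₁₀(4.704e+08) = 86.72 dB(A).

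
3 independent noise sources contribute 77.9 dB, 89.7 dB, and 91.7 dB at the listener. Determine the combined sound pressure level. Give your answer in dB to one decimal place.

93.9 dB

Incoherent sources combine by intensity addition: L_total = 10·log₁₀(Σ 10^(L_i/10)).
Σ 10^(L/10) = 10^(77.9/10) + 10^(89.7/10) + 10^(91.7/10) = 2.474e+09.
L_total = 10·log₁₀(2.474e+09) = 93.93 dB.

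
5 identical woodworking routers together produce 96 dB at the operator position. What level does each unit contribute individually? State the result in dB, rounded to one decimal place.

89.0 dB

For N identical incoherent sources L_total = L₁ + 10·log₁₀ N, so L₁ = 96 − 10·log₁₀(5) = 96 − 6.990.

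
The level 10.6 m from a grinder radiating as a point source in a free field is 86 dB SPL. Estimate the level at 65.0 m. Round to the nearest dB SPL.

Spherical spreading from a point source gives a 20·log₁₀(r₂/r₁) drop.
L₂ = 86 − 20·log₁₀(65.0/10.6) = 86 − 15.752 = 70.25 dB SPL.

70 dB SPL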